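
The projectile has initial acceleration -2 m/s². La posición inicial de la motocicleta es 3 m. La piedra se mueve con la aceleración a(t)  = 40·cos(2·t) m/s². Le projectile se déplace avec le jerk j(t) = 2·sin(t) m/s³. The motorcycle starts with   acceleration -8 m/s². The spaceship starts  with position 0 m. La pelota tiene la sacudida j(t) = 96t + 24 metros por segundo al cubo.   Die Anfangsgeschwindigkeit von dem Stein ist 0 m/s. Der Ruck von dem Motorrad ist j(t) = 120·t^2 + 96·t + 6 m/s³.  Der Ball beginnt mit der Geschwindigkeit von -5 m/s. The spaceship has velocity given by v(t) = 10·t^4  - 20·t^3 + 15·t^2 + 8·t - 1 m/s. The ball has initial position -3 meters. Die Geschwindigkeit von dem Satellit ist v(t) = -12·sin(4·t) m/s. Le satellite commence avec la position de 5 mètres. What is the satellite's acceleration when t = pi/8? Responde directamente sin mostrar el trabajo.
The answer is 0.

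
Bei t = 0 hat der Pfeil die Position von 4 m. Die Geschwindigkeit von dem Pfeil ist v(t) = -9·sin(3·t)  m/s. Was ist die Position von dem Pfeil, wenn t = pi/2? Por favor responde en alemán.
Wir müssen das Integral unserer Gleichung für die Geschwindigkeit v(t) = -9·sin(3·t) 1-mal finden. Durch Integration von der Geschwindigkeit und Verwendung der Anfangsbedingung x(0) = 4, erhalten wir x(t) = 3·cos(3·t) + 1. Aus der Gleichung für die Position x(t) = 3·cos(3·t) + 1, setzen wir t = pi/2 ein und erhalten x = 1.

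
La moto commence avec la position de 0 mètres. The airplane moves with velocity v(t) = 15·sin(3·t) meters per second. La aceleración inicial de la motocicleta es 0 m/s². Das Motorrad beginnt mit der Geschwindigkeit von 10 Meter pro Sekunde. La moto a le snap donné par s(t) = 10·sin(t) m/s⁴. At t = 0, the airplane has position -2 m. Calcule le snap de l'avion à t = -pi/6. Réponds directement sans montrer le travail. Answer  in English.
At t = -pi/6, s = 0.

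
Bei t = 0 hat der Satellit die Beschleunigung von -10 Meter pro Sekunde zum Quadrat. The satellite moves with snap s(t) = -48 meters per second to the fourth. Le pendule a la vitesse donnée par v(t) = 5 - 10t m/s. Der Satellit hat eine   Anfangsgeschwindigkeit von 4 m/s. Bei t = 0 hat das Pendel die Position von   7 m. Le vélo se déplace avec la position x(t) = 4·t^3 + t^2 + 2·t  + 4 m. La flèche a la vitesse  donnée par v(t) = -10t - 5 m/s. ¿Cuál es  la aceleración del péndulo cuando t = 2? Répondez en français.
Nous devons dériver notre équation de la vitesse v(t) = 5 - 10·t 1 fois. La dérivée de la vitesse donne l'accélération: a(t) = -10. De l'équation de l'accélération a(t) = -10, nous substituons t = 2 pour obtenir a = -10.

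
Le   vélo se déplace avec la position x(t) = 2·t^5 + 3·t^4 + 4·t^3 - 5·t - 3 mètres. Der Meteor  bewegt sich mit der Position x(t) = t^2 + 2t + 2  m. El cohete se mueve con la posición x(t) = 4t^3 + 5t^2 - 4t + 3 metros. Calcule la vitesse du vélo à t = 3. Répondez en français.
Nous devons dériver notre équation de la position x(t) = 2·t^5 + 3·t^4 + 4·t^3 - 5·t - 3 1 fois. La dérivée de la position donne la vitesse: v(t) = 10·t^4 + 12·t^3 + 12·t^2 - 5. De l'équation de la vitesse v(t) = 10·t^4 + 12·t^3 + 12·t^2 - 5, nous substituons t = 3 pour obtenir v = 1237.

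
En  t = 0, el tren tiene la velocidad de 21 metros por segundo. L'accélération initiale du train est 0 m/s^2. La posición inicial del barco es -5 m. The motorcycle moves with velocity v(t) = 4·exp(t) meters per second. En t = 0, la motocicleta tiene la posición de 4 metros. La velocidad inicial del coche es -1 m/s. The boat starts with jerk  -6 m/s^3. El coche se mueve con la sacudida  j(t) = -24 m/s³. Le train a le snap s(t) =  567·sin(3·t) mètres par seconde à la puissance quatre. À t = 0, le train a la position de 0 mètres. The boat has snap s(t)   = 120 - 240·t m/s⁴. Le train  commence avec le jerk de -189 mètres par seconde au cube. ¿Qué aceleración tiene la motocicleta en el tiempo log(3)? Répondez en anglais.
We must differentiate our velocity equation v(t) = 4·exp(t) 1 time. Taking d/dt of v(t), we find a(t) = 4·exp(t). From the given acceleration equation a(t) = 4·exp(t), we substitute t = log(3) to get a = 12.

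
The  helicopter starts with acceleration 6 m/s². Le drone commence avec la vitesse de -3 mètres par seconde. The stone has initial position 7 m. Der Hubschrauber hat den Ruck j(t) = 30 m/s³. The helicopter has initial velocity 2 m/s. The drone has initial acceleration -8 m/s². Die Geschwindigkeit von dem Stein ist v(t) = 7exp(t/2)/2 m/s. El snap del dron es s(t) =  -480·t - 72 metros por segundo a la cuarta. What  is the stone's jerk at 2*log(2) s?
To solve this, we need to take 2 derivatives of our velocity equation v(t) = 7·exp(t/2)/2. Taking d/dt of v(t), we find a(t) = 7·exp(t/2)/4. Differentiating acceleration, we get jerk: j(t) = 7·exp(t/2)/8. From the given jerk equation j(t) = 7·exp(t/2)/8, we substitute t = 2*log(2) to get j = 7/4.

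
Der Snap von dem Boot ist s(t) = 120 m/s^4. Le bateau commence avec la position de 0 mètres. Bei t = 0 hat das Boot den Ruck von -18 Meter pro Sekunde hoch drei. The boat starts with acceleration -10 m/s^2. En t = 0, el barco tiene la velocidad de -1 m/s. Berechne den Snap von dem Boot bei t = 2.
Wir haben den Snap s(t) = 120. Durch Einsetzen von t = 2: s(2) = 120.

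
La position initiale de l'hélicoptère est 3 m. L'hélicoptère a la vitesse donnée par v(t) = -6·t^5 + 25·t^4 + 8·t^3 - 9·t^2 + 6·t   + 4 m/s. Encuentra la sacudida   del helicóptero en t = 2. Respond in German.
Wir müssen unsere Gleichung für die Geschwindigkeit v(t) = -6·t^5 + 25·t^4 + 8·t^3 - 9·t^2 + 6·t + 4 2-mal ableiten. Durch Ableiten von der Geschwindigkeit erhalten wir die Beschleunigung: a(t) = -30·t^4 + 100·t^3 + 24·t^2 - 18·t + 6. Mit d/dt von a(t) finden wir j(t) = -120·t^3 + 300·t^2 + 48·t - 18. Mit j(t) = -120·t^3 + 300·t^2 + 48·t - 18 und Einsetzen von t = 2, finden wir j = 318.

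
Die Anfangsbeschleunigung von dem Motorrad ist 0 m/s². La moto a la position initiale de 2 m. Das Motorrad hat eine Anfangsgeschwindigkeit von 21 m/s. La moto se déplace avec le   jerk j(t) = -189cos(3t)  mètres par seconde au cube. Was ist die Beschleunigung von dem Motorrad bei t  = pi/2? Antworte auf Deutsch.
Um dies zu lösen, müssen wir 1 Integral unserer Gleichung für den Ruck j(t) = -189·cos(3·t) finden. Die Stammfunktion von dem Ruck ist die Beschleunigung. Mit a(0) = 0 erhalten wir a(t) = -63·sin(3·t). Aus der Gleichung für die Beschleunigung a(t) = -63·sin(3·t), setzen wir t = pi/2 ein und erhalten a = 63.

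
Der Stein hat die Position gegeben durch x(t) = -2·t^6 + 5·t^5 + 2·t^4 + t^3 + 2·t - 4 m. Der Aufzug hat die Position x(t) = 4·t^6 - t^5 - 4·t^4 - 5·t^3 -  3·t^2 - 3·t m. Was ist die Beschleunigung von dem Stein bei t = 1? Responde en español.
Partiendo de la posición x(t) = -2·t^6 + 5·t^5 + 2·t^4 + t^3 + 2·t - 4, tomamos 2 derivadas. La derivada de la posición da la velocidad: v(t) = -12·t^5 + 25·t^4 + 8·t^3 + 3·t^2 + 2. Tomando d/dt de v(t), encontramos a(t) = -60·t^4 + 100·t^3 + 24·t^2 + 6·t. Usando a(t) = -60·t^4 + 100·t^3 + 24·t^2 + 6·t y sustituyendo t = 1, encontramos a = 70.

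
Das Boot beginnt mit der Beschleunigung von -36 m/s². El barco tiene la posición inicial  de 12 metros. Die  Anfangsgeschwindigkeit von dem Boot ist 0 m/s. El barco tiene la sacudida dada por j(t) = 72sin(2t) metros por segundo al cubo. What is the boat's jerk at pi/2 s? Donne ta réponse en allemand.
Aus der Gleichung für den Ruck j(t) = 72·sin(2·t), setzen wir t = pi/2 ein und erhalten j = 0.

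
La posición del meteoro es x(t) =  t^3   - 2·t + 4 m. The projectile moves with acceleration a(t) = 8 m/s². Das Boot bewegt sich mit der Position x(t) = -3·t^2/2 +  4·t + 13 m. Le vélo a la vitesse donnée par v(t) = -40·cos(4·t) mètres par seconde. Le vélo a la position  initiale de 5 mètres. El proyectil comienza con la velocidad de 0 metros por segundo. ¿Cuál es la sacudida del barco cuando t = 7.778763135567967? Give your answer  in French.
Pour résoudre ceci, nous devons prendre 3 dérivées de notre équation de la position x(t) = -3·t^2/2 + 4·t + 13. La dérivée de la position donne la vitesse: v(t) = 4 - 3·t. En prenant d/dt de v(t), nous trouvons a(t) = -3. La dérivée de l'accélération donne le jerk: j(t) = 0. Nous avons le jerk j(t) = 0. En substituant t = 7.778763135567967: j(7.778763135567967) = 0.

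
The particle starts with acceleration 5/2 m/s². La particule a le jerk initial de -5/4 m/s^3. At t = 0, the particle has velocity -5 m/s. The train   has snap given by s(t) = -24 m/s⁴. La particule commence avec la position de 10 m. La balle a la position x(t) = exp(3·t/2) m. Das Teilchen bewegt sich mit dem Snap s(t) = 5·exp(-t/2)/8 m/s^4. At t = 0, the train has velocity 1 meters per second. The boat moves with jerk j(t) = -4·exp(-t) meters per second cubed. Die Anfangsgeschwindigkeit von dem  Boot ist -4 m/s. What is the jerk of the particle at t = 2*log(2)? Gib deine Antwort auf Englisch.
To solve this, we need to take 1 integral of our snap equation s(t) = 5·exp(-t/2)/8. The antiderivative of snap is jerk. Using j(0) = -5/4, we get j(t) = -5·exp(-t/2)/4. Using j(t) = -5·exp(-t/2)/4 and substituting t = 2*log(2), we find j = -5/8.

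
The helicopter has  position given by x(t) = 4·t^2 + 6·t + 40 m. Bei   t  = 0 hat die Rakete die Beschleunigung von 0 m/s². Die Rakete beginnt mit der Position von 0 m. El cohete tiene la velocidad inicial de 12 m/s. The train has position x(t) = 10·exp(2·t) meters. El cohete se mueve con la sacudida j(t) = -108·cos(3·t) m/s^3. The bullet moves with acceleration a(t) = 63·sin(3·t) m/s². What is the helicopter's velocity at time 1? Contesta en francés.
Pour résoudre ceci, nous devons prendre 1 dérivée de notre équation de la position x(t) = 4·t^2 + 6·t + 40. En dérivant la position, nous obtenons la vitesse: v(t) = 8·t + 6. De l'équation de la vitesse v(t) = 8·t + 6, nous substituons t = 1 pour obtenir v = 14.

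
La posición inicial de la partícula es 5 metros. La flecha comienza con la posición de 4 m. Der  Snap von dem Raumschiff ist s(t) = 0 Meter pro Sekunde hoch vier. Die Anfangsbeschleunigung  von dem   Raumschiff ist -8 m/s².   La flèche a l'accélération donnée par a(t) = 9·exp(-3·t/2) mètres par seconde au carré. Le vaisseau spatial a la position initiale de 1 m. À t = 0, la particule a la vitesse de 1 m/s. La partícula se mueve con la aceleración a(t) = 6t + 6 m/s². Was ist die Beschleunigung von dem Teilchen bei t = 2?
Mit a(t) = 6·t + 6 und Einsetzen von t = 2, finden wir a = 18.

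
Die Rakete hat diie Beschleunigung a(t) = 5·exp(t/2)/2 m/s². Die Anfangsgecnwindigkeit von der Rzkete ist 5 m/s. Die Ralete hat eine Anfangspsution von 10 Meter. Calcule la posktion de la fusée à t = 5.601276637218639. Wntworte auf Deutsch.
Um dies zu lösen, müssen wir 2 Integrale unserer Gleichung für die Beschleunigung a(t) = 5·exp(t/2)/2 finden. Die Stammfunktion von der Beschleunigung, mit v(0) = 5, ergibt die Geschwindigkeit: v(t) = 5·exp(t/2). Durch Integration von der Geschwindigkeit und Verwendung der Anfangsbedingung x(0) = 10, erhalten wir x(t) = 10·exp(t/2). Aus der Gleichung für die Position x(t) = 10·exp(t/2), setzen wir t = 5.601276637218639 ein und erhalten x = 164.551470460587.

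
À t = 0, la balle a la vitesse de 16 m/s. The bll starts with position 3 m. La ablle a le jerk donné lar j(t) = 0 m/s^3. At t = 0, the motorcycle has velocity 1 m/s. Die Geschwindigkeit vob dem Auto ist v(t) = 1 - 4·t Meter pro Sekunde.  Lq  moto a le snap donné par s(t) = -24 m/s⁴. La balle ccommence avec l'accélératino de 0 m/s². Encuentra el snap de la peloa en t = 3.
Partiendo de la sacudida j(t) = 0, tomamos 1 derivada. La derivada de la sacudida da el snap: s(t) = 0. De la ecuación del snap s(t) = 0, sustituimos t = 3 para obtener s = 0.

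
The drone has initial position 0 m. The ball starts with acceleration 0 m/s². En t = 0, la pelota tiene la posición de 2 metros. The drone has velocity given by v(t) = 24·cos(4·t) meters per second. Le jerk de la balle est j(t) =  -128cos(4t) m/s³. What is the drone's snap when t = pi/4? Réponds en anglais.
We must differentiate our velocity equation v(t) = 24·cos(4·t) 3 times. Differentiating velocity, we get acceleration: a(t) = -96·sin(4·t). Taking d/dt of a(t), we find j(t) = -384·cos(4·t). Differentiating jerk, we get snap: s(t) = 1536·sin(4·t). Using s(t) = 1536·sin(4·t) and substituting t = pi/4, we find s = 0.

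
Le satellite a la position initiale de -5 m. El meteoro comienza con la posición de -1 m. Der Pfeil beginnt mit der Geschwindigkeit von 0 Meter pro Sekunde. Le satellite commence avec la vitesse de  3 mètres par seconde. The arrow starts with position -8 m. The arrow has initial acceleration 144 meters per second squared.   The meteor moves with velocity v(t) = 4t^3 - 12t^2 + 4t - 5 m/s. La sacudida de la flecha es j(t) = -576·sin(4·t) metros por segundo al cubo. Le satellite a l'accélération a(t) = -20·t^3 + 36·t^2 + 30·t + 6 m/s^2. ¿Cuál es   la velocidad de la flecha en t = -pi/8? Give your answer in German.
Um dies zu lösen, müssen wir 2 Integrale unserer Gleichung für den Ruck j(t) = -576·sin(4·t) finden. Mit ∫j(t)dt und Anwendung von a(0) = 144, finden wir a(t) = 144·cos(4·t). Mit ∫a(t)dt und Anwendung von v(0) = 0, finden wir v(t) = 36·sin(4·t). Aus der Gleichung für die Geschwindigkeit v(t) = 36·sin(4·t), setzen wir t = -pi/8 ein und erhalten v = -36.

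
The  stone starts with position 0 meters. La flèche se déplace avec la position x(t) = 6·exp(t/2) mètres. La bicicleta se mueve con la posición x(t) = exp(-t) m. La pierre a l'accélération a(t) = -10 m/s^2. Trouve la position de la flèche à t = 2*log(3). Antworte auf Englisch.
Using x(t) = 6·exp(t/2) and substituting t = 2*log(3), we find x = 18.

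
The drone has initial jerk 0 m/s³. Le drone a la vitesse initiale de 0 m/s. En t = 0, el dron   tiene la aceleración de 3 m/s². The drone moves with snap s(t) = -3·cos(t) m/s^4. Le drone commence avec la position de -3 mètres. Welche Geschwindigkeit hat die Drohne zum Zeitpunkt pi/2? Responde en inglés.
To solve this, we need to take 3 integrals of our snap equation s(t) = -3·cos(t). Finding the integral of s(t) and using j(0) = 0: j(t) = -3·sin(t). Finding the antiderivative of j(t) and using a(0) = 3: a(t) = 3·cos(t). Finding the antiderivative of a(t) and using v(0) = 0: v(t) = 3·sin(t). Using v(t) = 3·sin(t) and substituting t = pi/2, we find v = 3.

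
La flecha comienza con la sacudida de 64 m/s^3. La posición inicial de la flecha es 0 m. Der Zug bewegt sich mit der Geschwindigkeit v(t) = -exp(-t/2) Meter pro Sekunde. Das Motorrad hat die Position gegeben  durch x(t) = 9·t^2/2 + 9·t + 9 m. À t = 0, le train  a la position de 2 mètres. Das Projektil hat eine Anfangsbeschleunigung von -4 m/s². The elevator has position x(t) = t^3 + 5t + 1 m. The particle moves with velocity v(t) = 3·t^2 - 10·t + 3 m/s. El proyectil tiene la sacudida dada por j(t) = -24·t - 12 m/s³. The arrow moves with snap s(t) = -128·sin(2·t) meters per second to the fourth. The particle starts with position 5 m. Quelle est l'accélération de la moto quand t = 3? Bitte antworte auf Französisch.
En partant de la position x(t) = 9·t^2/2 + 9·t + 9, nous prenons 2 dérivées. En dérivant la position, nous obtenons la vitesse: v(t) = 9·t + 9. En dérivant la vitesse, nous obtenons l'accélération: a(t) = 9. Nous avons l'accélération a(t) = 9. En substituant t = 3: a(3) = 9.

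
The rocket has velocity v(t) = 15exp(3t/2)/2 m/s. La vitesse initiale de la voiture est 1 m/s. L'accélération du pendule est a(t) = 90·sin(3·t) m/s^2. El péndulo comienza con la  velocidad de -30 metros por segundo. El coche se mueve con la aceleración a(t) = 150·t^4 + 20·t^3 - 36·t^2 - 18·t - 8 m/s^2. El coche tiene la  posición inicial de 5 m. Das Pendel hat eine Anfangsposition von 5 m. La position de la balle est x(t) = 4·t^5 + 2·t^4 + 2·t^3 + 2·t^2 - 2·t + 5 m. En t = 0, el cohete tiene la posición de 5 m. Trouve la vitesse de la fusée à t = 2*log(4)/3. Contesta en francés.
Nous avons la vitesse v(t) = 15·exp(3·t/2)/2. En substituant t = 2*log(4)/3: v(2*log(4)/3) = 30.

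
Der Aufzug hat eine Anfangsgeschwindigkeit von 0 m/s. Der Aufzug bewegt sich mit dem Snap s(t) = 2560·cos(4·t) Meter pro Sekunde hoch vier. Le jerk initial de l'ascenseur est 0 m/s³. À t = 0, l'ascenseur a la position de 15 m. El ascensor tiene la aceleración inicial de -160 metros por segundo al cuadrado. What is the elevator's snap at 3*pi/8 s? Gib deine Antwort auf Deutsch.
Aus der Gleichung für den Snap s(t) = 2560·cos(4·t), setzen wir t = 3*pi/8 ein und erhalten s = 0.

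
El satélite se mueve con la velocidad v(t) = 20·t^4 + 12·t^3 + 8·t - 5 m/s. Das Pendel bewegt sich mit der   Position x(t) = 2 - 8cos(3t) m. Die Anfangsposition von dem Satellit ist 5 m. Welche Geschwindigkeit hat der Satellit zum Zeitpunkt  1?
Aus der Gleichung für die Geschwindigkeit v(t) = 20·t^4 + 12·t^3 + 8·t - 5, setzen wir t = 1 ein und erhalten v = 35.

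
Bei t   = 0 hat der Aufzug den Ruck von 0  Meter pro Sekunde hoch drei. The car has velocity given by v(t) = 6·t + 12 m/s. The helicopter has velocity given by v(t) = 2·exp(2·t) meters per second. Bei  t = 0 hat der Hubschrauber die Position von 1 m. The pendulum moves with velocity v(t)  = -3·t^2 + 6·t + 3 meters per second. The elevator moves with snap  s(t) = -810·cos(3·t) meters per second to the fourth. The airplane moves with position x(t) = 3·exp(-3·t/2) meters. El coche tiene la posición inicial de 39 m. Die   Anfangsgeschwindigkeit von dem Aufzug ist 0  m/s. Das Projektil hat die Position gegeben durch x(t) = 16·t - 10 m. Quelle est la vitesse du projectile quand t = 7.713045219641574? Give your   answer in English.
Starting from position x(t) = 16·t - 10, we take 1 derivative. The derivative of position gives velocity: v(t) = 16. From the given velocity equation v(t) = 16, we substitute t = 7.713045219641574 to get v = 16.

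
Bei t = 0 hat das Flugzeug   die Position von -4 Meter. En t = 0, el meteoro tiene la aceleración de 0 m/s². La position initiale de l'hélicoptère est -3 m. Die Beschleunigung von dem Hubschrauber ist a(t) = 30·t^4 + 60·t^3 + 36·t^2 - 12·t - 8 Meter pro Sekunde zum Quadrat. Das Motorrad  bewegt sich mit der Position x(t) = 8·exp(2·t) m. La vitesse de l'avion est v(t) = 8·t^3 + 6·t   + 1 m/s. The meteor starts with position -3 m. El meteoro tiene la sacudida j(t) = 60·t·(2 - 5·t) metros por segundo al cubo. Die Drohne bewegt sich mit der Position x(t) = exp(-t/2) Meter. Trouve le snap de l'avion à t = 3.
Nous devons dériver notre équation de la vitesse v(t) = 8·t^3 + 6·t + 1 3 fois. En dérivant la vitesse, nous obtenons l'accélération: a(t) = 24·t^2 + 6. En dérivant l'accélération, nous obtenons le jerk: j(t) = 48·t. En prenant d/dt de j(t), nous trouvons s(t) = 48. De l'équation du snap s(t) = 48, nous substituons t = 3 pour obtenir s = 48.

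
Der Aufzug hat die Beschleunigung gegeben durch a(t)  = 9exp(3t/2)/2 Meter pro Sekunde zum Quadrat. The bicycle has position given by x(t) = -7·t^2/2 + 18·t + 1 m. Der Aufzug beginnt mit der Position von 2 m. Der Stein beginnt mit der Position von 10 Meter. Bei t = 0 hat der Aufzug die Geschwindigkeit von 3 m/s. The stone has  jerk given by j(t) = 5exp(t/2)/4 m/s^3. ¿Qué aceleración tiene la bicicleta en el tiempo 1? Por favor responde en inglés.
Starting from position x(t) = -7·t^2/2 + 18·t + 1, we take 2 derivatives. The derivative of position gives velocity: v(t) = 18 - 7·t. Differentiating velocity, we get acceleration: a(t) = -7. We have acceleration a(t) = -7. Substituting t = 1: a(1) = -7.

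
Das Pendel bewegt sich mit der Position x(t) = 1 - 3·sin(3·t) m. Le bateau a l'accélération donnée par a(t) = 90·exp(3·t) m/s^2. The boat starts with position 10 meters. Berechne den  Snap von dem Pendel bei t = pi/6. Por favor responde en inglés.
To solve this, we need to take 4 derivatives of our position equation x(t) = 1 - 3·sin(3·t). Taking d/dt of x(t), we find v(t) = -9·cos(3·t). The derivative of velocity gives acceleration: a(t) = 27·sin(3·t). Taking d/dt of a(t), we find j(t) = 81·cos(3·t). The derivative of jerk gives snap: s(t) = -243·sin(3·t). Using s(t) = -243·sin(3·t) and substituting t = pi/6, we find s = -243.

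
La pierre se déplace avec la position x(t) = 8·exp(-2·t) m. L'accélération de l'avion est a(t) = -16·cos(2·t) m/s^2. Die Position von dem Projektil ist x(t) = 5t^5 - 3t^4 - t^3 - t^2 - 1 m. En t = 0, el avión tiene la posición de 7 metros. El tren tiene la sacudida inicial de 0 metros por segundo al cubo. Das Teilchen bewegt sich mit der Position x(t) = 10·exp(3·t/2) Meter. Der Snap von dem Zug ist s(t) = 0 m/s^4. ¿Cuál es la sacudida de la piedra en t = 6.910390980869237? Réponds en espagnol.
Partiendo de la posición x(t) = 8·exp(-2·t), tomamos 3 derivadas. Derivando la posición, obtenemos la velocidad: v(t) = -16·exp(-2·t). Tomando d/dt de v(t), encontramos a(t) = 32·exp(-2·t). La derivada de la aceleración da la sacudida: j(t) = -64·exp(-2·t). Usando j(t) = -64·exp(-2·t) y sustituyendo t = 6.910390980869237, encontramos j = -0.0000636635178043809.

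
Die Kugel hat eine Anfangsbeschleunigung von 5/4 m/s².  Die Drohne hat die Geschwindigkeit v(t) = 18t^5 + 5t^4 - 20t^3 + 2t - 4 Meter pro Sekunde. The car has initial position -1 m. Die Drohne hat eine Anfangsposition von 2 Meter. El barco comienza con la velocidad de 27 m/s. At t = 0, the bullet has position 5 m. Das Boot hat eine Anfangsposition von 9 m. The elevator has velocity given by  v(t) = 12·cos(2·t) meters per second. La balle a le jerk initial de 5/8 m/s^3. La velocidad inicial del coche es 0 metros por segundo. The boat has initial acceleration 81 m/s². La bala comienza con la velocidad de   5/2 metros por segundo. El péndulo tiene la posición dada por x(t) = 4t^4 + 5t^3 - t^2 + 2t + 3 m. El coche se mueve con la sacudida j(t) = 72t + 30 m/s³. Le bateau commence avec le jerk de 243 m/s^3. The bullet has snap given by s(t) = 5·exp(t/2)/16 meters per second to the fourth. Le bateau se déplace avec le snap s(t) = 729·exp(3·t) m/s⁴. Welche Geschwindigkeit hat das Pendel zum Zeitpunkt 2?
Ausgehend von der Position x(t) = 4·t^4 + 5·t^3 - t^2 + 2·t + 3, nehmen wir 1 Ableitung. Durch Ableiten von der Position erhalten wir die Geschwindigkeit: v(t) = 16·t^3 + 15·t^2 - 2·t + 2. Aus der Gleichung für die Geschwindigkeit v(t) = 16·t^3 + 15·t^2 - 2·t + 2, setzen wir t = 2 ein und erhalten v = 186.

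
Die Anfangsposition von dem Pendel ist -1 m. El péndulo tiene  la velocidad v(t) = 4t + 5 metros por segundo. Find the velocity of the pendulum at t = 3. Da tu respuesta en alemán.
Aus der Gleichung für die Geschwindigkeit v(t) = 4·t + 5, setzen wir t = 3 ein und erhalten v = 17.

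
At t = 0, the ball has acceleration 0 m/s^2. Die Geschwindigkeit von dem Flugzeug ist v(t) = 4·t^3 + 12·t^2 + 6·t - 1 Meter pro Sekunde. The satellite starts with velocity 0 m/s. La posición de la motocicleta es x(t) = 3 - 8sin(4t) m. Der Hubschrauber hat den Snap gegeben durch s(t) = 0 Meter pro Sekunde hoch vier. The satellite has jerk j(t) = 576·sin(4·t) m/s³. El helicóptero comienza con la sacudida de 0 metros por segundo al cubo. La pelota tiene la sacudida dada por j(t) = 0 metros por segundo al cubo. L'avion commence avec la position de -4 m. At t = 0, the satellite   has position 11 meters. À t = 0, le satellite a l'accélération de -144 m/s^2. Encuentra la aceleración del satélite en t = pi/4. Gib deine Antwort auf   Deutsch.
Ausgehend von dem Ruck j(t) = 576·sin(4·t), nehmen wir 1 Integral. Durch Integration von dem Ruck und Verwendung der Anfangsbedingung a(0) = -144, erhalten wir a(t) = -144·cos(4·t). Wir haben die Beschleunigung a(t) = -144·cos(4·t). Durch Einsetzen von t = pi/4: a(pi/4) = 144.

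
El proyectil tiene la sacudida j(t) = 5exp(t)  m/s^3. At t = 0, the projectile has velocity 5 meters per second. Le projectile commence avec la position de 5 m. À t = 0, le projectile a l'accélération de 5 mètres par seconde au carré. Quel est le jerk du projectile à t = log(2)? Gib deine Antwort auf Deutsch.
Wir haben den Ruck j(t) = 5·exp(t). Durch Einsetzen von t = log(2): j(log(2)) = 10.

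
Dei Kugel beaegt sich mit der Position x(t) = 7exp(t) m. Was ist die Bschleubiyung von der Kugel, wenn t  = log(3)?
Wir müssen unsere Gleichung für die Position x(t) = 7·exp(t) 2-mal ableiten. Mit d/dt von x(t) finden wir v(t) = 7·exp(t). Die Ableitung von der Geschwindigkeit ergibt die Beschleunigung: a(t) = 7·exp(t). Mit a(t) = 7·exp(t) und Einsetzen von t = log(3), finden wir a = 21.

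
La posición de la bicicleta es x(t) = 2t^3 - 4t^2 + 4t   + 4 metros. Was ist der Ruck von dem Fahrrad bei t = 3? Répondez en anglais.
To solve this, we need to take 3 derivatives of our position equation x(t) = 2·t^3 - 4·t^2 + 4·t + 4. Taking d/dt of x(t), we find v(t) = 6·t^2 - 8·t + 4. Differentiating velocity, we get acceleration: a(t) = 12·t - 8. Taking d/dt of a(t), we find j(t) = 12. From the given jerk equation j(t) = 12, we substitute t = 3 to get j = 12.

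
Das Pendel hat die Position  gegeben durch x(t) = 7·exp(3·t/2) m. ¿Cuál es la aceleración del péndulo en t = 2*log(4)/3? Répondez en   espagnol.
Para resolver esto, necesitamos tomar 2 derivadas de nuestra ecuación de la posición x(t) = 7·exp(3·t/2). La derivada de la posición da la velocidad: v(t) = 21·exp(3·t/2)/2. Derivando la velocidad, obtenemos la aceleración: a(t) = 63·exp(3·t/2)/4. Usando a(t) = 63·exp(3·t/2)/4 y sustituyendo t = 2*log(4)/3, encontramos a = 63.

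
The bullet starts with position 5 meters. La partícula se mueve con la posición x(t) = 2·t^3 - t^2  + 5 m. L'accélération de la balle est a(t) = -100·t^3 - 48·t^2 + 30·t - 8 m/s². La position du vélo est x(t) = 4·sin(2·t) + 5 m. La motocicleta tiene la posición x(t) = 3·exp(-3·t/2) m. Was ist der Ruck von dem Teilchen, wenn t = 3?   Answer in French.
Pour résoudre ceci, nous devons prendre 3 dérivées de notre équation de la position x(t) = 2·t^3 - t^2 + 5. En dérivant la position, nous obtenons la vitesse: v(t) = 6·t^2 - 2·t. En prenant d/dt de v(t), nous trouvons a(t) = 12·t - 2. La dérivée de l'accélération donne le jerk: j(t) = 12. Nous avons le jerk j(t) = 12. En substituant t = 3: j(3) = 12.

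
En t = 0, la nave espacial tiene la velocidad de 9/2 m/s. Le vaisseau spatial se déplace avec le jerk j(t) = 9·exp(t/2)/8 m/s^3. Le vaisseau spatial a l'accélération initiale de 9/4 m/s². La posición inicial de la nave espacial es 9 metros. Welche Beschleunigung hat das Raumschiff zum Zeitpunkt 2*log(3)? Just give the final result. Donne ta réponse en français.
a(2*log(3)) = 27/4.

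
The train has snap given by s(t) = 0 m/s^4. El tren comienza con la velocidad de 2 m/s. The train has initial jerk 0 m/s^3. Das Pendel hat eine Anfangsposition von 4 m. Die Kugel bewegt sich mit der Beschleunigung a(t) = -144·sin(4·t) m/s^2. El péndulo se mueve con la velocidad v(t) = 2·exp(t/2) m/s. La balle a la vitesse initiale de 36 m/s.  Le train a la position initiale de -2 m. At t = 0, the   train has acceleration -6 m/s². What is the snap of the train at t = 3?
Using s(t) = 0 and substituting t = 3, we find s = 0.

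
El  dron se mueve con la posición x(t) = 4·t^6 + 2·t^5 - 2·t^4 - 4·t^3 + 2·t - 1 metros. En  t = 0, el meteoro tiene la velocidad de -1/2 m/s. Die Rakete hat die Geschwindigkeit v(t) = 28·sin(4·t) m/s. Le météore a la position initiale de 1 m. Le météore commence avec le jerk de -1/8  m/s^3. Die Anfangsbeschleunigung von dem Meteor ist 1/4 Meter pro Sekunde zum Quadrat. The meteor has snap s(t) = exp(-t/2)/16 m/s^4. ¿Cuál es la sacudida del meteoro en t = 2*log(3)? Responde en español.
Para resolver esto, necesitamos tomar 1 integral de nuestra ecuación del snap s(t) = exp(-t/2)/16. La integral del snap, con j(0) = -1/8, da la sacudida: j(t) = -exp(-t/2)/8. Usando j(t) = -exp(-t/2)/8 y sustituyendo t = 2*log(3), encontramos j = -1/24.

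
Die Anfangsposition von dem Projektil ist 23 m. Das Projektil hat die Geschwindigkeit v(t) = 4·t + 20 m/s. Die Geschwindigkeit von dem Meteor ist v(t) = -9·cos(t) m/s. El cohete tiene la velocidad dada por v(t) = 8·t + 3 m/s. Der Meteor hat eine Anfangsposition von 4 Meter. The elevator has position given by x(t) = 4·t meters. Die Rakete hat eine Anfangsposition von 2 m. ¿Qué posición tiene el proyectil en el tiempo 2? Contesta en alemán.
Ausgehend von der Geschwindigkeit v(t) = 4·t + 20, nehmen wir 1 Integral. Durch Integration von der Geschwindigkeit und Verwendung der Anfangsbedingung x(0) = 23, erhalten wir x(t) = 2·t^2 + 20·t + 23. Aus der Gleichung für die Position x(t) = 2·t^2 + 20·t + 23, setzen wir t = 2 ein und erhalten x = 71.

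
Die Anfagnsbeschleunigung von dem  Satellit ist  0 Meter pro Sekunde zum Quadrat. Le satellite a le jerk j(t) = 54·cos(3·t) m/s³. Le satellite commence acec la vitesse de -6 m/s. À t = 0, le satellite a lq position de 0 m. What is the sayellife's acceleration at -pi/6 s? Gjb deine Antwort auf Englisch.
To solve this, we need to take 1 antiderivative of our jerk equation j(t) = 54·cos(3·t). Integrating jerk and using the initial condition a(0) = 0, we get a(t) = 18·sin(3·t). We have acceleration a(t) = 18·sin(3·t). Substituting t = -pi/6: a(-pi/6) = -18.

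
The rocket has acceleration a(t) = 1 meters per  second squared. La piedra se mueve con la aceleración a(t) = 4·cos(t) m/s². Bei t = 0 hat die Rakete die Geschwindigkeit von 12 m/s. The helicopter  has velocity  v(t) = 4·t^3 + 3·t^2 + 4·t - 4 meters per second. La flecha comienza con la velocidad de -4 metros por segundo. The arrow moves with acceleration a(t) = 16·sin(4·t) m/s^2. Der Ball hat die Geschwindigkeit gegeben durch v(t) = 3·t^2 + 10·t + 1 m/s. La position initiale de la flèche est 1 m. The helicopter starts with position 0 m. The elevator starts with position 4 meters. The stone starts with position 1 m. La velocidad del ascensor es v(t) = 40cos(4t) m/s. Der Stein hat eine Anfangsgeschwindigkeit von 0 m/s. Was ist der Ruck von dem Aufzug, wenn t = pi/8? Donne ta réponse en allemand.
Wir müssen unsere Gleichung für die Geschwindigkeit v(t) = 40·cos(4·t) 2-mal ableiten. Durch Ableiten von der Geschwindigkeit erhalten wir die Beschleunigung: a(t) = -160·sin(4·t). Die Ableitung von der Beschleunigung ergibt den Ruck: j(t) = -640·cos(4·t). Mit j(t) = -640·cos(4·t) und Einsetzen von t = pi/8, finden wir j = 0.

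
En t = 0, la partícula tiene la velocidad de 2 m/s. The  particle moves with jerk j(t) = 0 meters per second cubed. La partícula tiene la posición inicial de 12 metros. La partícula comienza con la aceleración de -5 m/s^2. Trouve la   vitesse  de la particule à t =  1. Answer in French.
En partant du jerk j(t) = 0, nous prenons 2 primitives. En intégrant le jerk et en utilisant la condition initiale a(0) = -5, nous obtenons a(t) = -5. En prenant ∫a(t)dt et en appliquant v(0) = 2, nous trouvons v(t) = 2 - 5·t. En utilisant v(t) = 2 - 5·t et en substituant t = 1, nous trouvons v = -3.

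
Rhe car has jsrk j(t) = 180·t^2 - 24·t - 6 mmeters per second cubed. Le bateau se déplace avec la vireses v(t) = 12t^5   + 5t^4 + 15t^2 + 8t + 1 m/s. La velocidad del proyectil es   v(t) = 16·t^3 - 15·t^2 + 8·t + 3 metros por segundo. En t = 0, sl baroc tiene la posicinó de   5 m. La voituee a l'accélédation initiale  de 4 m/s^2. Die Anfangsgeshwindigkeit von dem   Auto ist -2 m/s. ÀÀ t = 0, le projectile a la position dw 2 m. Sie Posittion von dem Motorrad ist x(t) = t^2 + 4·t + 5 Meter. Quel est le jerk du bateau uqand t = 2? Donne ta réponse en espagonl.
Debemos derivar nuestra ecuación de la velocidad v(t) = 12·t^5 + 5·t^4 + 15·t^2 + 8·t + 1 2 veces. Derivando la velocidad, obtenemos la aceleración: a(t) = 60·t^4 + 20·t^3 + 30·t + 8. La derivada de la aceleración da la sacudida: j(t) = 240·t^3 + 60·t^2 + 30. De la ecuación de la sacudida j(t) = 240·t^3 + 60·t^2 + 30, sustituimos t = 2 para obtener j = 2190.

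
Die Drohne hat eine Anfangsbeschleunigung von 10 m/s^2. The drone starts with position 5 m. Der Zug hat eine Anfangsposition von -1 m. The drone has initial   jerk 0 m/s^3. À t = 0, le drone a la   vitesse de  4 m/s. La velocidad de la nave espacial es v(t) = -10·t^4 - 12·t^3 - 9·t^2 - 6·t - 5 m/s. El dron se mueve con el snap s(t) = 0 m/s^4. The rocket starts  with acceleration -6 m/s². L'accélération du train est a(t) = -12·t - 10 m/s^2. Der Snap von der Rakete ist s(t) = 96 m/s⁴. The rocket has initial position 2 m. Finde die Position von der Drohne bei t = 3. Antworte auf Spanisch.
Necesitamos integrar nuestra ecuación del snap s(t) = 0 4 veces. Integrando el snap y usando la condición inicial j(0) = 0, obtenemos j(t) = 0. Integrando la sacudida y usando la condición inicial a(0) = 10, obtenemos a(t) = 10. Integrando la aceleración y usando la condición inicial v(0) = 4, obtenemos v(t) = 10·t + 4. Integrando la velocidad y usando la condición inicial x(0) = 5, obtenemos x(t) = 5·t^2 + 4·t + 5. De la ecuación de la posición x(t) = 5·t^2 + 4·t + 5, sustituimos t = 3 para obtener x = 62.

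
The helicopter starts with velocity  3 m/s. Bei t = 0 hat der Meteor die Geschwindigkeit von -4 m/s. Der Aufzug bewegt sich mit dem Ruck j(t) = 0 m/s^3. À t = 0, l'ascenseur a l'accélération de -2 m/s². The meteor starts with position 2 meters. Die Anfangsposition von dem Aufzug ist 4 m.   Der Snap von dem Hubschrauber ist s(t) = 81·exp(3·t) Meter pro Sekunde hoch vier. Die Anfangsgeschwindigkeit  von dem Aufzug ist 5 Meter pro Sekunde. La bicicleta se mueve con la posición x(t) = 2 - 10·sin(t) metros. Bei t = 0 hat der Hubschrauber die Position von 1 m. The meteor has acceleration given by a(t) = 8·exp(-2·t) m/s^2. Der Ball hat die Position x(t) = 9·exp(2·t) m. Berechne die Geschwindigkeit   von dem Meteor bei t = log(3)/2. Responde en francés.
Nous devons intégrer notre équation de l'accélération a(t) = 8·exp(-2·t) 1 fois. L'intégrale de l'accélération est la vitesse. En utilisant v(0) = -4, nous obtenons v(t) = -4·exp(-2·t). En utilisant v(t) = -4·exp(-2·t) et en substituant t = log(3)/2, nous trouvons v = -4/3.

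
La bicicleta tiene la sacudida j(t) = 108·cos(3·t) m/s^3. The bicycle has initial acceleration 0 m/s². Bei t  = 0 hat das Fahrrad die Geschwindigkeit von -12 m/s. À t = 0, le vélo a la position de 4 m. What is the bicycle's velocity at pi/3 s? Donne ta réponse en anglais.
We must find the integral of our jerk equation j(t) = 108·cos(3·t) 2 times. Finding the antiderivative of j(t) and using a(0) = 0: a(t) = 36·sin(3·t). Taking ∫a(t)dt and applying v(0) = -12, we find v(t) = -12·cos(3·t). From the given velocity equation v(t) = -12·cos(3·t), we substitute t = pi/3 to get v = 12.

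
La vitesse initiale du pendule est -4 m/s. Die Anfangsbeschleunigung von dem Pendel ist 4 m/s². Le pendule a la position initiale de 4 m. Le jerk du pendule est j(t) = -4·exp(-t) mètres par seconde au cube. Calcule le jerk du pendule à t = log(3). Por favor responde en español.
De la ecuación de la sacudida j(t) = -4·exp(-t), sustituimos t = log(3) para obtener j = -4/3.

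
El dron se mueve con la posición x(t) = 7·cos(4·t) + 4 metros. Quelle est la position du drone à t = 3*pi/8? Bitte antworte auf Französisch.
En utilisant x(t) = 7·cos(4·t) + 4 et en substituant t = 3*pi/8, nous trouvons x = 4.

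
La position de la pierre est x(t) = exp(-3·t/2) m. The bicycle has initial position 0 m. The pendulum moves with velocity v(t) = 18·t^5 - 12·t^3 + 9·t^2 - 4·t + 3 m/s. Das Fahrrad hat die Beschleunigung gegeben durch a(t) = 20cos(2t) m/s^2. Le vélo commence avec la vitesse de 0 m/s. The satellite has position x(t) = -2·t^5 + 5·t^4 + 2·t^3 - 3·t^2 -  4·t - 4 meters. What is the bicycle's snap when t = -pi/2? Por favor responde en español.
Partiendo de la aceleración a(t) = 20·cos(2·t), tomamos 2 derivadas. La derivada de la aceleración da la sacudida: j(t) = -40·sin(2·t). Derivando la sacudida, obtenemos el snap: s(t) = -80·cos(2·t). De la ecuación del snap s(t) = -80·cos(2·t), sustituimos t = -pi/2 para obtener s = 80.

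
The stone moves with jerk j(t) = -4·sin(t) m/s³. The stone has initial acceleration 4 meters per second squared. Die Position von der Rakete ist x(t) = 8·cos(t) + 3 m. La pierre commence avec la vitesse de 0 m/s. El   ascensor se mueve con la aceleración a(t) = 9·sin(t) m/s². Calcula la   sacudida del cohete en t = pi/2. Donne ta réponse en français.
Nous devons dériver notre équation de la position x(t) = 8·cos(t) + 3 3 fois. En dérivant la position, nous obtenons la vitesse: v(t) = -8·sin(t). La dérivée de la vitesse donne l'accélération: a(t) = -8·cos(t). En dérivant l'accélération, nous obtenons le jerk: j(t) = 8·sin(t). En utilisant j(t) = 8·sin(t) et en substituant t = pi/2, nous trouvons j = 8.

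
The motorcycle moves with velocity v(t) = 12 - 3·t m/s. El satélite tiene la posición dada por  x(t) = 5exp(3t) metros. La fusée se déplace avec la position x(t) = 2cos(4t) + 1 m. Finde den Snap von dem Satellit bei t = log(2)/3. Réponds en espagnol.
Debemos derivar nuestra ecuación de la posición x(t) = 5·exp(3·t) 4 veces. La derivada de la posición da la velocidad: v(t) = 15·exp(3·t). La derivada de la velocidad da la aceleración: a(t) = 45·exp(3·t). Tomando d/dt de a(t), encontramos j(t) = 135·exp(3·t). Derivando la sacudida, obtenemos el snap: s(t) = 405·exp(3·t). De la ecuación del snap s(t) = 405·exp(3·t), sustituimos t = log(2)/3 para obtener s = 810.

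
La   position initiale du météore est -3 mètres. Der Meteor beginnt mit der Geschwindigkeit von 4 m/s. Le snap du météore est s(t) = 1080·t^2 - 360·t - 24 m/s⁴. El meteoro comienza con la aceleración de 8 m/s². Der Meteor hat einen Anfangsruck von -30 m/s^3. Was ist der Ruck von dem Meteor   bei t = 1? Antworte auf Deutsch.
Wir müssen das Integral unserer Gleichung für den Snap s(t) = 1080·t^2 - 360·t - 24 1-mal finden. Das Integral von dem Snap ist der Ruck. Mit j(0) = -30 erhalten wir j(t) = 360·t^3 - 180·t^2 - 24·t - 30. Aus der Gleichung für den Ruck j(t) = 360·t^3 - 180·t^2 - 24·t - 30, setzen wir t = 1 ein und erhalten j = 126.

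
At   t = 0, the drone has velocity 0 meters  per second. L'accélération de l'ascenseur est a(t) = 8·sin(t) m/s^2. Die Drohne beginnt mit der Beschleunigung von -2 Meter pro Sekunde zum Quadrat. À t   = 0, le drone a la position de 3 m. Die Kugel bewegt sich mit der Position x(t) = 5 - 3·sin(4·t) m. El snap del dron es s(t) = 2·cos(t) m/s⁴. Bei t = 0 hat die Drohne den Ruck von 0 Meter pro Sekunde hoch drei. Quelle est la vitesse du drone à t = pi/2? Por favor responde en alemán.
Ausgehend von dem Snap s(t) = 2·cos(t), nehmen wir 3 Stammfunktionen. Das Integral von dem Snap, mit j(0) = 0, ergibt den Ruck: j(t) = 2·sin(t). Mit ∫j(t)dt und Anwendung von a(0) = -2, finden wir a(t) = -2·cos(t). Die Stammfunktion von der Beschleunigung ist die Geschwindigkeit. Mit v(0) = 0 erhalten wir v(t) = -2·sin(t). Aus der Gleichung für die Geschwindigkeit v(t) = -2·sin(t), setzen wir t = pi/2 ein und erhalten v = -2.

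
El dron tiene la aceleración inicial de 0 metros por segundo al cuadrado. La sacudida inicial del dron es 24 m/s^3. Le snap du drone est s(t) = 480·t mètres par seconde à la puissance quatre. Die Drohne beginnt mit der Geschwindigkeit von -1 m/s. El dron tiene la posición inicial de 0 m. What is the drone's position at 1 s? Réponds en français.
En partant du snap s(t) = 480·t, nous prenons 4 primitives. En intégrant le snap et en utilisant la condition initiale j(0) = 24, nous obtenons j(t) = 240·t^2 + 24. En prenant ∫j(t)dt et en appliquant a(0) = 0, nous trouvons a(t) = 80·t^3 + 24·t. En prenant ∫a(t)dt et en appliquant v(0) = -1, nous trouvons v(t) = 20·t^4 + 12·t^2 - 1. La primitive de la vitesse est la position. En utilisant x(0) = 0, nous obtenons x(t) = 4·t^5 + 4·t^3 - t. De l'équation de la position x(t) = 4·t^5 + 4·t^3 - t, nous substituons t = 1 pour obtenir x = 7.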